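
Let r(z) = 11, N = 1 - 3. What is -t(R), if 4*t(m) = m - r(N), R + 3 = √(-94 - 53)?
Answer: 7/2 - 7*I*√3/4 ≈ 3.5 - 3.0311*I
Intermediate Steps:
N = -2
R = -3 + 7*I*√3 (R = -3 + √(-94 - 53) = -3 + √(-147) = -3 + 7*I*√3 ≈ -3.0 + 12.124*I)
t(m) = -11/4 + m/4 (t(m) = (m - 1*11)/4 = (m - 11)/4 = (-11 + m)/4 = -11/4 + m/4)
-t(R) = -(-11/4 + (-3 + 7*I*√3)/4) = -(-11/4 + (-¾ + 7*I*√3/4)) = -(-7/2 + 7*I*√3/4) = 7/2 - 7*I*√3/4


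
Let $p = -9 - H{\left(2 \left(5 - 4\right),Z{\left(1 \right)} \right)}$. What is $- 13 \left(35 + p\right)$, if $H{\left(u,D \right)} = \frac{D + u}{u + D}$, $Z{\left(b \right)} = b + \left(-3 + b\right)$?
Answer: $-325$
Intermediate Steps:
$Z{\left(b \right)} = -3 + 2 b$
$H{\left(u,D \right)} = 1$ ($H{\left(u,D \right)} = \frac{D + u}{D + u} = 1$)
$p = -10$ ($p = -9 - 1 = -10$)
$- 13 \left(35 + p\right) = - 13 \left(35 - 10\right) = \left(-13\right) 25 = -325$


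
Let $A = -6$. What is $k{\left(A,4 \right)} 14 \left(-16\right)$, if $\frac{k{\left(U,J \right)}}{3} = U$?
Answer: $4032$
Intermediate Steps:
$k{\left(U,J \right)} = 3 U$
$k{\left(A,4 \right)} 14 \left(-16\right) = 3 \left(-6\right) 14 \left(-16\right) = \left(-18\right) 14 \left(-16\right) = \left(-252\right) \left(-16\right) = 4032$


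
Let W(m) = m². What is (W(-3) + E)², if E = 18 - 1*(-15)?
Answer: 1764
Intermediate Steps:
E = 33 (E = 18 + 15 = 33)
(W(-3) + E)² = ((-3)² + 33)² = (9 + 33)² = 42² = 1764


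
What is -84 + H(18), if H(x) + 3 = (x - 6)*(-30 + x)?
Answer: -231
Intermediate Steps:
H(x) = -3 + (-30 + x)*(-6 + x) (H(x) = -3 + (x - 6)*(-30 + x) = -3 + (-6 + x)*(-30 + x) = -3 + (-30 + x)*(-6 + x))
-84 + H(18) = -84 + (177 + 18**2 - 36*18) = -84 + (177 + 324 - 648) = -84 - 147 = -231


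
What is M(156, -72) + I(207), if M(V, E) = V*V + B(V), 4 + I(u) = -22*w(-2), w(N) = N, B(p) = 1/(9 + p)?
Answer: 4022041/165 ≈ 24376.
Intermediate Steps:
I(u) = 40 (I(u) = -4 - 22*(-2) = -4 + 44 = 40)
M(V, E) = V² + 1/(9 + V) (M(V, E) = V*V + 1/(9 + V) = V² + 1/(9 + V))
M(156, -72) + I(207) = (1 + 156²*(9 + 156))/(9 + 156) + 40 = (1 + 24336*165)/165 + 40 = (1 + 4015440)/165 + 40 = (1/165)*4015441 + 40 = 4015441/165 + 40 = 4022041/165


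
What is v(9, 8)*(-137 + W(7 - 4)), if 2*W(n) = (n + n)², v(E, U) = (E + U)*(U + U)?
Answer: -32368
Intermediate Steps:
v(E, U) = 2*U*(E + U) (v(E, U) = (E + U)*(2*U) = 2*U*(E + U))
W(n) = 2*n² (W(n) = (n + n)²/2 = (2*n)²/2 = (4*n²)/2 = 2*n²)
v(9, 8)*(-137 + W(7 - 4)) = (2*8*(9 + 8))*(-137 + 2*(7 - 4)²) = (2*8*17)*(-137 + 2*3²) = 272*(-137 + 2*9) = 272*(-137 + 18) = 272*(-119) = -32368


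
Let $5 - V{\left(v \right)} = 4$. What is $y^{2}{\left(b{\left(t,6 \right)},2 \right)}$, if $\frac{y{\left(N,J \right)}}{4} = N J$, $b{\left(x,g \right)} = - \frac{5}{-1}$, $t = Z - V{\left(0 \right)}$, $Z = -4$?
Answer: $1600$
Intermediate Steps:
$V{\left(v \right)} = 1$ ($V{\left(v \right)} = 5 - 4 = 1$)
$t = -5$ ($t = -4 - 1 = -5$)
$b{\left(x,g \right)} = 5$ ($b{\left(x,g \right)} = \left(-5\right) \left(-1\right) = 5$)
$y{\left(N,J \right)} = 4 J N$ ($y{\left(N,J \right)} = 4 N J = 4 J N$)
$y^{2}{\left(b{\left(t,6 \right)},2 \right)} = \left(4 \cdot 2 \cdot 5\right)^{2} = 40^{2} = 1600$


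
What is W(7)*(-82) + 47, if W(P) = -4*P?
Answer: 2343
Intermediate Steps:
W(7)*(-82) + 47 = -4*7*(-82) + 47 = -28*(-82) + 47 = 2296 + 47 = 2343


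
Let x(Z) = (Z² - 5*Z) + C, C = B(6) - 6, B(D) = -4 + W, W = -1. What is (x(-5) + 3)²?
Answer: 1764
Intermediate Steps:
B(D) = -5 (B(D) = -4 - 1 = -5)
C = -11 (C = -5 - 6 = -11)
x(Z) = -11 + Z² - 5*Z (x(Z) = (Z² - 5*Z) - 11 = -11 + Z² - 5*Z)
(x(-5) + 3)² = ((-11 + (-5)² - 5*(-5)) + 3)² = ((-11 + 25 + 25) + 3)² = (39 + 3)² = 42² = 1764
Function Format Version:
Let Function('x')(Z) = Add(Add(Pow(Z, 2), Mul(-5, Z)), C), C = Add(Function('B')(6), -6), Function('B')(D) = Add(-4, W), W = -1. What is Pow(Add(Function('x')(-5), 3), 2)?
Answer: 1764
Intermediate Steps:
Function('B')(D) = -5 (Function('B')(D) = Add(-4, -1) = -5)
C = -11 (C = Add(-5, -6) = -11)
Function('x')(Z) = Add(-11, Pow(Z, 2), Mul(-5, Z)) (Function('x')(Z) = Add(Add(Pow(Z, 2), Mul(-5, Z)), -11) = Add(-11, Pow(Z, 2), Mul(-5, Z)))
Pow(Add(Function('x')(-5), 3), 2) = Pow(Add(Add(-11, Pow(-5, 2), Mul(-5, -5)), 3), 2) = Pow(Add(Add(-11, 25, 25), 3), 2) = Pow(Add(39, 3), 2) = Pow(42, 2) = 1764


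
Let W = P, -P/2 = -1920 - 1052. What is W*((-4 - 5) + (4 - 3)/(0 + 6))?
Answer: -157516/3 ≈ -52505.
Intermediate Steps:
P = 5944 (P = -2*(-1920 - 1052) = -2*(-2972) = 5944)
W = 5944
W*((-4 - 5) + (4 - 3)/(0 + 6)) = 5944*((-4 - 5) + (4 - 3)/(0 + 6)) = 5944*(-9 + 1/6) = 5944*(-9 + 1*(⅙)) = 5944*(-9 + ⅙) = 5944*(-53/6) = -157516/3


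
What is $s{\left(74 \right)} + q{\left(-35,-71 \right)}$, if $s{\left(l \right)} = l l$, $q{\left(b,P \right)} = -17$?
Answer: $5459$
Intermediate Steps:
$s{\left(l \right)} = l^{2}$
$s{\left(74 \right)} + q{\left(-35,-71 \right)} = 74^{2} - 17 = 5476 - 17 = 5459$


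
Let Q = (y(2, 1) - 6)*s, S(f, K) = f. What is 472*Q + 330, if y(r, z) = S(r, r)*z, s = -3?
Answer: 5994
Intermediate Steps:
y(r, z) = r*z
Q = 12 (Q = (2*1 - 6)*(-3) = (2 - 6)*(-3) = -4*(-3) = 12)
472*Q + 330 = 472*12 + 330 = 5664 + 330 = 5994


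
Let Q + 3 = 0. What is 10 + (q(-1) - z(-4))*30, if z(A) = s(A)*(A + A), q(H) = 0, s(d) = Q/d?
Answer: 190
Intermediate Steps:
Q = -3 (Q = -3 + 0 = -3)
s(d) = -3/d
z(A) = -6 (z(A) = (-3/A)*(A + A) = (-3/A)*(2*A) = -6)
10 + (q(-1) - z(-4))*30 = 10 + (0 - 1*(-6))*30 = 10 + (0 + 6)*30 = 10 + 6*30 = 10 + 180 = 190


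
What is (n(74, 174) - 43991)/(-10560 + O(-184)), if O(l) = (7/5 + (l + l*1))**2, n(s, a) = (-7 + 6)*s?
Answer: -1101625/3095889 ≈ -0.35583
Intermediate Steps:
n(s, a) = -s
O(l) = (7/5 + 2*l)**2 (O(l) = (7*(1/5) + (l + l))**2 = (7/5 + 2*l)**2)
(n(74, 174) - 43991)/(-10560 + O(-184)) = (-1*74 - 43991)/(-10560 + (7 + 10*(-184))**2/25) = (-74 - 43991)/(-10560 + (7 - 1840)**2/25) = -44065/(-10560 + (1/25)*(-1833)**2) = -44065/(-10560 + (1/25)*3359889) = -44065/(-10560 + 3359889/25) = -44065/3095889/25 = -44065*25/3095889 = -1101625/3095889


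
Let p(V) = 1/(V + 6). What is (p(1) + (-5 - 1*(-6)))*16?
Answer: 128/7 ≈ 18.286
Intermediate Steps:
p(V) = 1/(6 + V)
(p(1) + (-5 - 1*(-6)))*16 = (1/(6 + 1) + (-5 - 1*(-6)))*16 = (1/7 + (-5 + 6))*16 = (1/7 + 1)*16 = (8/7)*16 = 128/7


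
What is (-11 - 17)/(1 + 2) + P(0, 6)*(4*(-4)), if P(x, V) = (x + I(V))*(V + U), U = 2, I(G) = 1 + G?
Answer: -2716/3 ≈ -905.33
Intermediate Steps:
P(x, V) = (2 + V)*(1 + V + x) (P(x, V) = (x + (1 + V))*(V + 2) = (1 + V + x)*(2 + V) = (2 + V)*(1 + V + x))
(-11 - 17)/(1 + 2) + P(0, 6)*(4*(-4)) = (-11 - 17)/(1 + 2) + (2 + 6**2 + 2*0 + 3*6 + 6*0)*(4*(-4)) = -28/3 + (2 + 36 + 0 + 18 + 0)*(-16) = -28*1/3 + 56*(-16) = -28/3 - 896 = -2716/3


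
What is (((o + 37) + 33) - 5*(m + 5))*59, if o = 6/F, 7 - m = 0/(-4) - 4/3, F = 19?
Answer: 12272/57 ≈ 215.30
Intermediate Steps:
m = 25/3 (m = 7 - (0/(-4) - 4/3) = 7 - (0*(-1/4) - 4*1/3) = 7 - (0 - 4/3) = 7 - 1*(-4/3) = 7 + 4/3 = 25/3 ≈ 8.3333)
o = 6/19 ≈ 0.31579
(((o + 37) + 33) - 5*(m + 5))*59 = (((6/19 + 37) + 33) - 5*(25/3 + 5))*59 = ((709/19 + 33) - 5*40/3)*59 = (1336/19 - 200/3)*59 = (208/57)*59 = 12272/57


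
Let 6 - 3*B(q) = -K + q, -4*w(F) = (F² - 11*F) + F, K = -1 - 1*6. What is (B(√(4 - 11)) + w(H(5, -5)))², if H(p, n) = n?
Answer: 17443/48 + 229*I*√7/18 ≈ 363.4 + 33.66*I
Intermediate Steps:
K = -7 (K = -1 - 6 = -7)
w(F) = -F²/4 + 5*F/2 (w(F) = -((F² - 11*F) + F)/4 = -(F² - 10*F)/4 = -F²/4 + 5*F/2)
B(q) = -⅓ - q/3 (B(q) = 2 - (-1*(-7) + q)/3 = 2 - (7 + q)/3 = 2 + (-7/3 - q/3) = -⅓ - q/3)
(B(√(4 - 11)) + w(H(5, -5)))² = ((-⅓ - √(4 - 11)/3) + (¼)*(-5)*(10 - 1*(-5)))² = ((-⅓ - I*√7/3) + (¼)*(-5)*(10 + 5))² = ((-⅓ - I*√7/3) + (¼)*(-5)*15)² = ((-⅓ - I*√7/3) - 75/4)² = (-229/12 - I*√7/3)²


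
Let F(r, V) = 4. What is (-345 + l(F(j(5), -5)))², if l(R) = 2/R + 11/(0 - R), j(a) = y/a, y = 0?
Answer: 1929321/16 ≈ 1.2058e+5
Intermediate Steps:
j(a) = 0 (j(a) = 0/a = 0)
l(R) = -9/R (l(R) = 2/R + 11/((-R)) = 2/R + 11*(-1/R) = 2/R - 11/R = -9/R)
(-345 + l(F(j(5), -5)))² = (-345 - 9/4)² = (-1389/4)² = 1929321/16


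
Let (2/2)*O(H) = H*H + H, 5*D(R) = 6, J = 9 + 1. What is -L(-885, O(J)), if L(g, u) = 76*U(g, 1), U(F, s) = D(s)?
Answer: -456/5 ≈ -91.200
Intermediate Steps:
J = 10
D(R) = 6/5 (D(R) = (⅕)*6 = 6/5)
U(F, s) = 6/5
O(H) = H + H² (O(H) = H*H + H = H² + H = H + H²)
L(g, u) = 456/5 (L(g, u) = 76*(6/5) = 456/5)
-L(-885, O(J)) = -1*456/5 = -456/5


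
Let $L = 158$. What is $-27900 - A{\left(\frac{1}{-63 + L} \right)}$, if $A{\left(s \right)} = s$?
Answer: $- \frac{2650501}{95} \approx -27900.0$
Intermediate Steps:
$-27900 - A{\left(\frac{1}{-63 + L} \right)} = -27900 - \frac{1}{-63 + 158} = -27900 - \frac{1}{95} = - \frac{2650501}{95}$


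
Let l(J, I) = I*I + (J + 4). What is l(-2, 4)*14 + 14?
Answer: 266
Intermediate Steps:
l(J, I) = 4 + J + I**2 (l(J, I) = I**2 + (4 + J) = 4 + J + I**2)
l(-2, 4)*14 + 14 = (4 - 2 + 4**2)*14 + 14 = (4 - 2 + 16)*14 + 14 = 18*14 + 14 = 252 + 14 = 266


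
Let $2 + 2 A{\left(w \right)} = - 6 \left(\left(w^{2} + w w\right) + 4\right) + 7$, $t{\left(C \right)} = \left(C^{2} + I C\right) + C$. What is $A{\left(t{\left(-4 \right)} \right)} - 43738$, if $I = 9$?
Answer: $- \frac{94407}{2} \approx -47204.0$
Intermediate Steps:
$t{\left(C \right)} = C^{2} + 10 C$ ($t{\left(C \right)} = \left(C^{2} + 9 C\right) + C = C^{2} + 10 C$)
$A{\left(w \right)} = - \frac{19}{2} - 6 w^{2}$ ($A{\left(w \right)} = -1 + \frac{- 6 \left(\left(w^{2} + w w\right) + 4\right) + 7}{2} = -1 + \frac{- 6 \left(\left(w^{2} + w^{2}\right) + 4\right) + 7}{2} = -1 + \frac{- 6 \left(2 w^{2} + 4\right) + 7}{2} = -1 + \frac{- 6 \left(4 + 2 w^{2}\right) + 7}{2} = -1 + \frac{\left(-24 - 12 w^{2}\right) + 7}{2} = -1 + \frac{-17 - 12 w^{2}}{2} = -1 - \left(\frac{17}{2} + 6 w^{2}\right) = - \frac{19}{2} - 6 w^{2}$)
$A{\left(t{\left(-4 \right)} \right)} - 43738 = \left(- \frac{19}{2} - 6 \left(- 4 \left(10 - 4\right)\right)^{2}\right) - 43738 = \left(- \frac{19}{2} - 6 \left(\left(-4\right) 6\right)^{2}\right) - 43738 = \left(- \frac{19}{2} - 6 \left(-24\right)^{2}\right) - 43738 = \left(- \frac{19}{2} - 3456\right) - 43738 = - \frac{6931}{2} - 43738 = - \frac{94407}{2}$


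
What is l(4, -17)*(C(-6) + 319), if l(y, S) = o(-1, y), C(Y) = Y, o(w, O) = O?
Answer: 1252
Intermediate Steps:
l(y, S) = y
l(4, -17)*(C(-6) + 319) = 4*(-6 + 319) = 4*313 = 1252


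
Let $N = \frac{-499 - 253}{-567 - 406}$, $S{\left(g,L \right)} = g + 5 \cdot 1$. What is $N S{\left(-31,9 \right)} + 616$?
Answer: $\frac{579816}{973} \approx 595.91$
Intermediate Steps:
$S{\left(g,L \right)} = 5 + g$ ($S{\left(g,L \right)} = g + 5 = 5 + g$)
$N = \frac{752}{973}$ ($N = - \frac{752}{-973} = \left(-752\right) \left(- \frac{1}{973}\right) = \frac{752}{973} \approx 0.77287$)
$N S{\left(-31,9 \right)} + 616 = \frac{752 \left(5 - 31\right)}{973} + 616 = \frac{752}{973} \left(-26\right) + 616 = - \frac{19552}{973} + 616 = \frac{579816}{973}$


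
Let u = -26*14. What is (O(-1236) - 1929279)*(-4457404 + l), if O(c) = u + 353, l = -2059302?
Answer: 12572615718740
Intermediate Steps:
u = -364
O(c) = -11 (O(c) = -364 + 353 = -11)
(O(-1236) - 1929279)*(-4457404 + l) = (-11 - 1929279)*(-4457404 - 2059302) = -1929290*(-6516706) = 12572615718740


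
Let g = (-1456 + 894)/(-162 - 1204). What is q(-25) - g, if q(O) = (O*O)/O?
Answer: -17356/683 ≈ -25.411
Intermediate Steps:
q(O) = O (q(O) = O²/O = O)
g = 281/683 (g = -562/(-1366) = -562*(-1/1366) = 281/683 ≈ 0.41142)
q(-25) - g = -25 - 1*281/683 = -25 - 281/683 = -17356/683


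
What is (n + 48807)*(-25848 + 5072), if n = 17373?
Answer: -1374955680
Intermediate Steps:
(n + 48807)*(-25848 + 5072) = (17373 + 48807)*(-25848 + 5072) = 66180*(-20776) = -1374955680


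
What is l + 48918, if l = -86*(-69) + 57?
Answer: 54909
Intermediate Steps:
l = 5991 (l = 5934 + 57 = 5991)
l + 48918 = 5991 + 48918 = 54909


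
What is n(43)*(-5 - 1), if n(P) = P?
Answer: -258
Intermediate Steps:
n(43)*(-5 - 1) = 43*(-5 - 1) = 43*(-6) = -258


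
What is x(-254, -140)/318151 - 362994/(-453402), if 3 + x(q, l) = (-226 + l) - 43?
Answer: 19216683745/24041716617 ≈ 0.79931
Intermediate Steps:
x(q, l) = -272 + l (x(q, l) = -3 + ((-226 + l) - 43) = -3 + (-269 + l) = -272 + l)
x(-254, -140)/318151 - 362994/(-453402) = (-272 - 140)/318151 - 362994/(-453402) = -412*1/318151 - 362994*(-1/453402) = -412/318151 + 60499/75567 = 19216683745/24041716617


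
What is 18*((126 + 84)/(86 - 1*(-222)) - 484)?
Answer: -95697/11 ≈ -8699.7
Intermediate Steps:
18*((126 + 84)/(86 - 1*(-222)) - 484) = 18*(210/(86 + 222) - 484) = 18*(210/308 - 484) = 18*(210*(1/308) - 484) = 18*(15/22 - 484) = 18*(-10633/22) = -95697/11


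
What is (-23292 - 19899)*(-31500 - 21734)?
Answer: 2299229694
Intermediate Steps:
(-23292 - 19899)*(-31500 - 21734) = -43191*(-53234) = 2299229694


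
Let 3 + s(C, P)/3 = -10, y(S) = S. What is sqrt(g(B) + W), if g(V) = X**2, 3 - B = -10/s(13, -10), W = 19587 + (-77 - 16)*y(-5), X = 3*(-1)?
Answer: 3*sqrt(2229) ≈ 141.64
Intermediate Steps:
X = -3
s(C, P) = -39 (s(C, P) = -9 + 3*(-10) = -9 - 30 = -39)
W = 20052 (W = 19587 + (-77 - 16)*(-5) = 19587 - 93*(-5) = 19587 + 465 = 20052)
B = 107/39 (B = 3 - (-10)/(-39) = 3 - (-10)*(-1)/39 = 3 - 1*10/39 = 3 - 10/39 = 107/39 ≈ 2.7436)
g(V) = 9 (g(V) = (-3)**2 = 9)
sqrt(g(B) + W) = sqrt(9 + 20052) = sqrt(20061) = 3*sqrt(2229)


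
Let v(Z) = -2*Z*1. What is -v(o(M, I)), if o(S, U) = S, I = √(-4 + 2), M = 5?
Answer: 10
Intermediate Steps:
I = I*√2 (I = √(-2) = I*√2 ≈ 1.4142*I)
v(Z) = -2*Z
-v(o(M, I)) = -(-2)*5 = -1*(-10) = 10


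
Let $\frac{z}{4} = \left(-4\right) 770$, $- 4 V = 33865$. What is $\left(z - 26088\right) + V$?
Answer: $- \frac{187497}{4} \approx -46874.0$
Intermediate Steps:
$V = - \frac{33865}{4}$ ($V = \left(- \frac{1}{4}\right) 33865 = - \frac{33865}{4} \approx -8466.3$)
$z = -12320$ ($z = 4 \left(\left(-4\right) 770\right) = 4 \left(-3080\right) = -12320$)
$\left(z - 26088\right) + V = \left(-12320 - 26088\right) - \frac{33865}{4} = -38408 - \frac{33865}{4} = - \frac{187497}{4}$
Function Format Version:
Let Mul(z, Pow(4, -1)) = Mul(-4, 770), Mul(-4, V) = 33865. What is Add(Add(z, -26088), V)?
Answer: Rational(-187497, 4) ≈ -46874.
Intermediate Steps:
V = Rational(-33865, 4) (V = Mul(Rational(-1, 4), 33865) = Rational(-33865, 4) ≈ -8466.3)
z = -12320 (z = Mul(4, Mul(-4, 770)) = Mul(4, -3080) = -12320)
Add(Add(z, -26088), V) = Add(Add(-12320, -26088), Rational(-33865, 4)) = Add(-38408, Rational(-33865, 4)) = Rational(-187497, 4)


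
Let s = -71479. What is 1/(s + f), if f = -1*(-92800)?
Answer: 1/21321 ≈ 4.6902e-5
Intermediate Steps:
f = 92800
1/(s + f) = 1/(-71479 + 92800) = 1/21321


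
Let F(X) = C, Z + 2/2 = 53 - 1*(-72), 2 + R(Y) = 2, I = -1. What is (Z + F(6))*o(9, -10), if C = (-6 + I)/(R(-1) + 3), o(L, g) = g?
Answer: -3650/3 ≈ -1216.7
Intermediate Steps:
R(Y) = 0 (R(Y) = -2 + 2 = 0)
Z = 124 (Z = -1 + (53 - 1*(-72)) = -1 + (53 + 72) = -1 + 125 = 124)
C = -7/3 (C = (-6 - 1)/(0 + 3) = -7/3 ≈ -2.3333)
F(X) = -7/3
(Z + F(6))*o(9, -10) = (124 - 7/3)*(-10) = (365/3)*(-10) = -3650/3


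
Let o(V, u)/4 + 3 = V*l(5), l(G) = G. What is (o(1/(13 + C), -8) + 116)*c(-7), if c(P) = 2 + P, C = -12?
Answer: -620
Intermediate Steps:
o(V, u) = -12 + 20*V (o(V, u) = -12 + 4*(V*5) = -12 + 4*(5*V) = -12 + 20*V)
(o(1/(13 + C), -8) + 116)*c(-7) = ((-12 + 20/(13 - 12)) + 116)*(2 - 7) = ((-12 + 20/1) + 116)*(-5) = ((-12 + 20*1) + 116)*(-5) = ((-12 + 20) + 116)*(-5) = (8 + 116)*(-5) = 124*(-5) = -620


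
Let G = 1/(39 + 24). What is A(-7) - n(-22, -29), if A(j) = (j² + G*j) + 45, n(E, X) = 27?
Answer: 602/9 ≈ 66.889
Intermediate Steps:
G = 1/63 ≈ 0.015873
A(j) = 45 + j² + j/63 (A(j) = (j² + j/63) + 45 = 45 + j² + j/63)
A(-7) - n(-22, -29) = (45 + (-7)² + (1/63)*(-7)) - 1*27 = (45 + 49 - ⅑) - 27 = 845/9 - 27 = 602/9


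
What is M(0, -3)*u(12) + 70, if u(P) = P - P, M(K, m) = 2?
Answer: 70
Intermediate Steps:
u(P) = 0
M(0, -3)*u(12) + 70 = 2*0 + 70 = 0 + 70 = 70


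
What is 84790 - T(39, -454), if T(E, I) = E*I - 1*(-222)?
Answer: 102274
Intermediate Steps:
T(E, I) = 222 + E*I (T(E, I) = E*I + 222 = 222 + E*I)
84790 - T(39, -454) = 84790 - (222 + 39*(-454)) = 84790 - (222 - 17706) = 84790 - 1*(-17484) = 84790 + 17484 = 102274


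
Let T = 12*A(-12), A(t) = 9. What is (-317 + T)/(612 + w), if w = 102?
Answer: -209/714 ≈ -0.29272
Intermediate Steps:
T = 108 (T = 12*9 = 108)
(-317 + T)/(612 + w) = (-317 + 108)/(612 + 102) = -209/714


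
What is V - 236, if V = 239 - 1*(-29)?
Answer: 32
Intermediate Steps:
V = 268 (V = 239 + 29 = 268)
V - 236 = 268 - 236 = 32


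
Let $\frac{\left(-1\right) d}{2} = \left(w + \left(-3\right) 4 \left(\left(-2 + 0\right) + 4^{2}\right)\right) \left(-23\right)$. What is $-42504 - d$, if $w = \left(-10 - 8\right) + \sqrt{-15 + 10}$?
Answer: $-33948 - 46 i \sqrt{5} \approx -33948.0 - 102.86 i$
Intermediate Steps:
$w = -18 + i \sqrt{5}$ ($w = -18 + \sqrt{-5} = -18 + i \sqrt{5} \approx -18.0 + 2.2361 i$)
$d = -8556 + 46 i \sqrt{5}$ ($d = - 2 \left(\left(-18 + i \sqrt{5}\right) + \left(-3\right) 4 \left(\left(-2 + 0\right) + 4^{2}\right)\right) \left(-23\right) = - 2 \left(\left(-18 + i \sqrt{5}\right) - 12 \left(-2 + 16\right)\right) \left(-23\right) = - 2 \left(\left(-18 + i \sqrt{5}\right) - 168\right) \left(-23\right) = - 2 \left(-186 + i \sqrt{5}\right) \left(-23\right) = - 2 \left(4278 - 23 i \sqrt{5}\right) = -8556 + 46 i \sqrt{5} \approx -8556.0 + 102.86 i$)
$-42504 - d = -42504 - \left(-8556 + 46 i \sqrt{5}\right) = -42504 + \left(8556 - 46 i \sqrt{5}\right) = -33948 - 46 i \sqrt{5}$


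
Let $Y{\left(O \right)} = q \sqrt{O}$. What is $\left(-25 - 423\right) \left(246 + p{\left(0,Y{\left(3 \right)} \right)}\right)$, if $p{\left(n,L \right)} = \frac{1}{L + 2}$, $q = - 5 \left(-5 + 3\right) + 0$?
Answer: $- \frac{4077584}{37} - \frac{560 \sqrt{3}}{37} \approx -1.1023 \cdot 10^{5}$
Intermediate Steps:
$q = 10$ ($q = \left(-5\right) \left(-2\right) + 0 = 10 + 0 = 10$)
$Y{\left(O \right)} = 10 \sqrt{O}$
$p{\left(n,L \right)} = \frac{1}{2 + L}$
$\left(-25 - 423\right) \left(246 + p{\left(0,Y{\left(3 \right)} \right)}\right) = \left(-25 - 423\right) \left(246 + \frac{1}{2 + 10 \sqrt{3}}\right) = - 448 \left(246 + \frac{1}{2 + 10 \sqrt{3}}\right) = -110208 - \frac{448}{2 + 10 \sqrt{3}}$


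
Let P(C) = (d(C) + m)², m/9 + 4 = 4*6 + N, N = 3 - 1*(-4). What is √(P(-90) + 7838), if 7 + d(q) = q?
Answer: √29154 ≈ 170.75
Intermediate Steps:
d(q) = -7 + q
N = 7 (N = 3 + 4 = 7)
m = 243 (m = -36 + 9*(4*6 + 7) = -36 + 9*(24 + 7) = -36 + 9*31 = -36 + 279 = 243)
P(C) = (236 + C)² (P(C) = ((-7 + C) + 243)² = (236 + C)²)
√(P(-90) + 7838) = √((236 - 90)² + 7838) = √(146² + 7838) = √(21316 + 7838) = √29154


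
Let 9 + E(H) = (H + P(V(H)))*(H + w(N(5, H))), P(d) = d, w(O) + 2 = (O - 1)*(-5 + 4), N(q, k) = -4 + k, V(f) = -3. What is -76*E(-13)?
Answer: 4332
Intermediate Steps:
w(O) = -1 - O (w(O) = -2 + (O - 1)*(-5 + 4) = -2 + (-1 + O)*(-1) = -2 + (1 - O) = -1 - O)
E(H) = -18 + 3*H (E(H) = -9 + (H - 3)*(H + (-1 - (-4 + H))) = -9 + (-3 + H)*(H + (-1 + (4 - H))) = -9 + (-3 + H)*(H + (3 - H)) = -9 + (-3 + H)*3 = -9 + (-9 + 3*H) = -18 + 3*H)
-76*E(-13) = -76*(-18 + 3*(-13)) = -76*(-18 - 39) = -76*(-57) = 4332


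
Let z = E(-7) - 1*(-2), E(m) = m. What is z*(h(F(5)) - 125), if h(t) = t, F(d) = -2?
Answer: 635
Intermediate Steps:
z = -5 (z = -7 - 1*(-2) = -7 + 2 = -5)
z*(h(F(5)) - 125) = -5*(-2 - 125) = -5*(-127) = 635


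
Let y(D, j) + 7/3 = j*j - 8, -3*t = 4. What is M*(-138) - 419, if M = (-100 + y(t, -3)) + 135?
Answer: -5065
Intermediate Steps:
t = -4/3 (t = -⅓*4 = -4/3 ≈ -1.3333)
y(D, j) = -31/3 + j² (y(D, j) = -7/3 + (j*j - 8) = -7/3 + (j² - 8) = -7/3 + (-8 + j²) = -31/3 + j²)
M = 101/3 (M = (-100 + (-31/3 + (-3)²)) + 135 = (-100 + (-31/3 + 9)) + 135 = (-100 - 4/3) + 135 = -304/3 + 135 = 101/3 ≈ 33.667)
M*(-138) - 419 = (101/3)*(-138) - 419 = -4646 - 419 = -5065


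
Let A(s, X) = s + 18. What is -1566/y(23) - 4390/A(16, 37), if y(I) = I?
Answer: -77107/391 ≈ -197.20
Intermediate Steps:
A(s, X) = 18 + s
-1566/y(23) - 4390/A(16, 37) = -1566/23 - 4390/(18 + 16) = -1566*1/23 - 4390/34 = -1566/23 - 4390*1/34 = -1566/23 - 2195/17 = -77107/391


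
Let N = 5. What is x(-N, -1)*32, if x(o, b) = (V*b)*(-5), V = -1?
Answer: -160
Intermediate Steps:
x(o, b) = 5*b (x(o, b) = -b*(-5) = 5*b)
x(-N, -1)*32 = (5*(-1))*32 = -5*32 = -160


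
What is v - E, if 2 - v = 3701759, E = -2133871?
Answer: -1567886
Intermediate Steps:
v = -3701757 (v = 2 - 1*3701759 = 2 - 3701759 = -3701757)
v - E = -3701757 - 1*(-2133871) = -3701757 + 2133871 = -1567886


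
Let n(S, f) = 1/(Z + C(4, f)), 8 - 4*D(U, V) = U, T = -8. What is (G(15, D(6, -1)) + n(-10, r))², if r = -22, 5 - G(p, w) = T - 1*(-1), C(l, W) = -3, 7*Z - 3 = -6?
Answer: 78961/576 ≈ 137.08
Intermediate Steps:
Z = -3/7 (Z = 3/7 + (⅐)*(-6) = 3/7 - 6/7 = -3/7 ≈ -0.42857)
D(U, V) = 2 - U/4
G(p, w) = 12 (G(p, w) = 5 - (-8 - 1*(-1)) = 5 - (-8 + 1) = 5 - 1*(-7) = 5 + 7 = 12)
n(S, f) = -7/24 (n(S, f) = 1/(-3/7 - 3) = 1/(-24/7) = -7/24)
(G(15, D(6, -1)) + n(-10, r))² = (12 - 7/24)² = (281/24)² = 78961/576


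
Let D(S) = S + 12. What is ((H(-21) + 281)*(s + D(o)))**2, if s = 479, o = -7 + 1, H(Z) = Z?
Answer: 15901210000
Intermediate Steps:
o = -6
D(S) = 12 + S
((H(-21) + 281)*(s + D(o)))**2 = ((-21 + 281)*(479 + (12 - 6)))**2 = (260*(479 + 6))**2 = (260*485)**2 = 126100**2 = 15901210000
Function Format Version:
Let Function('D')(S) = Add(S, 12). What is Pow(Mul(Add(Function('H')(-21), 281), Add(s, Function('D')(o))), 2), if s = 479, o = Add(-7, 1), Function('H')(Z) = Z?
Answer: 15901210000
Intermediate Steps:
o = -6
Function('D')(S) = Add(12, S)
Pow(Mul(Add(Function('H')(-21), 281), Add(s, Function('D')(o))), 2) = Pow(Mul(Add(-21, 281), Add(479, Add(12, -6))), 2) = Pow(Mul(260, Add(479, 6)), 2) = Pow(Mul(260, 485), 2) = Pow(126100, 2) = 15901210000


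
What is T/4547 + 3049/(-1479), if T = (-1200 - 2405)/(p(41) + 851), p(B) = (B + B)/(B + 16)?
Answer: -673932236282/326761656657 ≈ -2.0625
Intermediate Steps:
p(B) = 2*B/(16 + B) (p(B) = (2*B)/(16 + B) = 2*B/(16 + B))
T = -205485/48589 (T = (-1200 - 2405)/(2*41/(16 + 41) + 851) = -3605/(2*41/57 + 851) = -3605/(2*41*(1/57) + 851) = -3605/(82/57 + 851) = -3605/48589/57 = -3605*57/48589 = -205485/48589 ≈ -4.2290)
T/4547 + 3049/(-1479) = -205485/48589/4547 + 3049/(-1479) = -205485/48589*1/4547 + 3049*(-1/1479) = -205485/220934183 - 3049/1479 = -673932236282/326761656657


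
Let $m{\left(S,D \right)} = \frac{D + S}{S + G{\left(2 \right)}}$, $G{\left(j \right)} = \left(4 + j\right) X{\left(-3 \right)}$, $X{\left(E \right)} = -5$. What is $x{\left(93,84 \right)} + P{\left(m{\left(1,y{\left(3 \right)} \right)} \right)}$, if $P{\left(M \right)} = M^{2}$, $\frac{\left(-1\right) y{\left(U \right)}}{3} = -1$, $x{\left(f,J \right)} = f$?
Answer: $\frac{78229}{841} \approx 93.019$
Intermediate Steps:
$y{\left(U \right)} = 3$ ($y{\left(U \right)} = \left(-3\right) \left(-1\right) = 3$)
$G{\left(j \right)} = -20 - 5 j$ ($G{\left(j \right)} = \left(4 + j\right) \left(-5\right) = -20 - 5 j$)
$m{\left(S,D \right)} = \frac{D + S}{-30 + S}$ ($m{\left(S,D \right)} = \frac{D + S}{S - 30} = \frac{D + S}{-30 + S}$)
$x{\left(93,84 \right)} + P{\left(m{\left(1,y{\left(3 \right)} \right)} \right)} = 93 + \left(\frac{3 + 1}{-30 + 1}\right)^{2} = 93 + \left(\frac{1}{-29} \cdot 4\right)^{2} = 93 + \left(\left(- \frac{1}{29}\right) 4\right)^{2} = 93 + \left(- \frac{4}{29}\right)^{2} = 93 + \frac{16}{841} = \frac{78229}{841}$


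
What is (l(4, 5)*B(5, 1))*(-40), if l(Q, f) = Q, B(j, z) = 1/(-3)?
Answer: 160/3 ≈ 53.333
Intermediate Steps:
B(j, z) = -⅓
(l(4, 5)*B(5, 1))*(-40) = (4*(-⅓))*(-40) = -4/3*(-40) = 160/3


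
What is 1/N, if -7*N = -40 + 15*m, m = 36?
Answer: -7/500 ≈ -0.014000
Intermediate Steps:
N = -500/7 (N = -(-40 + 15*36)/7 = -(-40 + 540)/7 = -⅐*500 = -500/7 ≈ -71.429)
1/N = 1/(-500/7) = -7/500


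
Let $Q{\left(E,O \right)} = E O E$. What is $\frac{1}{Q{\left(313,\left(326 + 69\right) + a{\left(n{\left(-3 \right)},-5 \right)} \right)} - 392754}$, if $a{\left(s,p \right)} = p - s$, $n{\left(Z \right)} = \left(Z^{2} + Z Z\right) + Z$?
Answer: $\frac{1}{36345621} \approx 2.7514 \cdot 10^{-8}$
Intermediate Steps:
$n{\left(Z \right)} = Z + 2 Z^{2}$ ($n{\left(Z \right)} = \left(Z^{2} + Z^{2}\right) + Z = 2 Z^{2} + Z = Z + 2 Z^{2}$)
$Q{\left(E,O \right)} = O E^{2}$
$\frac{1}{Q{\left(313,\left(326 + 69\right) + a{\left(n{\left(-3 \right)},-5 \right)} \right)} - 392754} = \frac{1}{\left(\left(326 + 69\right) - \left(5 - 3 \left(1 + 2 \left(-3\right)\right)\right)\right) 313^{2} - 392754} = \frac{1}{\left(395 - \left(5 - 3 \left(1 - 6\right)\right)\right) 97969 - 392754} = \frac{1}{\left(395 - \left(5 - -15\right)\right) 97969 - 392754} = \frac{1}{\left(395 - 20\right) 97969 - 392754} = \frac{1}{375 \cdot 97969 - 392754} = \frac{1}{36738375 - 392754} = \frac{1}{36345621}$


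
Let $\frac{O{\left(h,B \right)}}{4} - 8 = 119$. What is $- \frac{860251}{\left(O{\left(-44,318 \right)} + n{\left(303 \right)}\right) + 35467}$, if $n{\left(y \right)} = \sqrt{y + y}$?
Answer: $- \frac{4421075675}{184885717} + \frac{122893 \sqrt{606}}{184885717} \approx -23.896$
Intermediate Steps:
$n{\left(y \right)} = \sqrt{2} \sqrt{y}$ ($n{\left(y \right)} = \sqrt{2 y} = \sqrt{2} \sqrt{y}$)
$O{\left(h,B \right)} = 508$ ($O{\left(h,B \right)} = 32 + 4 \cdot 119 = 32 + 476 = 508$)
$- \frac{860251}{\left(O{\left(-44,318 \right)} + n{\left(303 \right)}\right) + 35467} = - \frac{860251}{\left(508 + \sqrt{2} \sqrt{303}\right) + 35467} = - \frac{860251}{\left(508 + \sqrt{606}\right) + 35467} = - \frac{860251}{35975 + \sqrt{606}}$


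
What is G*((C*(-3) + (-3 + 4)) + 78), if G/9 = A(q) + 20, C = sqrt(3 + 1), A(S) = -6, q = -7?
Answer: 9198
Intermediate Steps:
C = 2 (C = sqrt(4) = 2)
G = 126 (G = 9*(-6 + 20) = 9*14 = 126)
G*((C*(-3) + (-3 + 4)) + 78) = 126*((2*(-3) + (-3 + 4)) + 78) = 126*((-6 + 1) + 78) = 126*(-5 + 78) = 126*73 = 9198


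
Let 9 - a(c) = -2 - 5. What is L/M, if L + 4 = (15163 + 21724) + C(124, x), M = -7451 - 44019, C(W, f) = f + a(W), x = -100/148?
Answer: -682619/952195 ≈ -0.71689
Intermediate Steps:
a(c) = 16 (a(c) = 9 - (-2 - 5) = 9 - 1*(-7) = 9 + 7 = 16)
x = -25/37 (x = -100*1/148 = -25/37 ≈ -0.67568)
C(W, f) = 16 + f (C(W, f) = f + 16 = 16 + f)
M = -51470
L = 1365238/37 (L = -4 + ((15163 + 21724) + (16 - 25/37)) = -4 + (36887 + 567/37) = -4 + 1365386/37 = 1365238/37 ≈ 36898.)
L/M = (1365238/37)/(-51470) = (1365238/37)*(-1/51470) = -682619/952195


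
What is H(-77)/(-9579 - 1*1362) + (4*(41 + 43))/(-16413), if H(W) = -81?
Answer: -260747/19952737 ≈ -0.013068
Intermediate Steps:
H(-77)/(-9579 - 1*1362) + (4*(41 + 43))/(-16413) = -81/(-9579 - 1*1362) + (4*(41 + 43))/(-16413) = -81/(-9579 - 1362) + (4*84)*(-1/16413) = -81/(-10941) + 336*(-1/16413) = -81*(-1/10941) - 112/5471 = 27/3647 - 112/5471 = -260747/19952737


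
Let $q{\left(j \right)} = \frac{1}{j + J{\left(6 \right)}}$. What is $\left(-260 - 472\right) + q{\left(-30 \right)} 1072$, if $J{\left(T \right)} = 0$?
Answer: $- \frac{11516}{15} \approx -767.73$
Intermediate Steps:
$q{\left(j \right)} = \frac{1}{j}$ ($q{\left(j \right)} = \frac{1}{j + 0} = \frac{1}{j}$)
$\left(-260 - 472\right) + q{\left(-30 \right)} 1072 = \left(-260 - 472\right) + \frac{1}{-30} \cdot 1072 = \left(-260 - 472\right) - \frac{536}{15} = -732 - \frac{536}{15} = - \frac{11516}{15}$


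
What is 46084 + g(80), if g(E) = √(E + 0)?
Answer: 46084 + 4*√5 ≈ 46093.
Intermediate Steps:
g(E) = √E
46084 + g(80) = 46084 + √80 = 46084 + 4*√5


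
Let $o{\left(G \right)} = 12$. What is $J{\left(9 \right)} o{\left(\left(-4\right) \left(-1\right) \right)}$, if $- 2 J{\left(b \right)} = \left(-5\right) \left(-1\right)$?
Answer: $-30$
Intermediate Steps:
$J{\left(b \right)} = - \frac{5}{2}$ ($J{\left(b \right)} = - \frac{\left(-5\right) \left(-1\right)}{2} = \left(- \frac{1}{2}\right) 5 = - \frac{5}{2}$)
$J{\left(9 \right)} o{\left(\left(-4\right) \left(-1\right) \right)} = \left(- \frac{5}{2}\right) 12 = -30$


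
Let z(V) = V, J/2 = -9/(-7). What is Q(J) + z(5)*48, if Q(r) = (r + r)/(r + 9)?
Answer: 2164/9 ≈ 240.44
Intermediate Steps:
J = 18/7 (J = 2*(-9/(-7)) = 2*(-9*(-1/7)) = 2*(9/7) = 18/7 ≈ 2.5714)
Q(r) = 2*r/(9 + r) (Q(r) = (2*r)/(9 + r) = 2*r/(9 + r))
Q(J) + z(5)*48 = 2*(18/7)/(9 + 18/7) + 5*48 = 2*(18/7)/(81/7) + 240 = 2*(18/7)*(7/81) + 240 = 4/9 + 240 = 2164/9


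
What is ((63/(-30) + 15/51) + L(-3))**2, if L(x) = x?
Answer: 667489/28900 ≈ 23.096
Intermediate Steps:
((63/(-30) + 15/51) + L(-3))**2 = ((63/(-30) + 15/51) - 3)**2 = ((63*(-1/30) + 15*(1/51)) - 3)**2 = ((-21/10 + 5/17) - 3)**2 = (-307/170 - 3)**2 = (-817/170)**2 = 667489/28900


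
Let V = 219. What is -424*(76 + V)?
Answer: -125080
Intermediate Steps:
-424*(76 + V) = -424*(76 + 219) = -424*295 = -125080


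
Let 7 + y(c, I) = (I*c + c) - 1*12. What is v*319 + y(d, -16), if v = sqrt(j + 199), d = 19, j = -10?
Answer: -304 + 957*sqrt(21) ≈ 4081.5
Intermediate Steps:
y(c, I) = -19 + c + I*c (y(c, I) = -7 + ((I*c + c) - 1*12) = -7 + ((c + I*c) - 12) = -7 + (-12 + c + I*c) = -19 + c + I*c)
v = 3*sqrt(21) (v = sqrt(-10 + 199) = sqrt(189) = 3*sqrt(21) ≈ 13.748)
v*319 + y(d, -16) = (3*sqrt(21))*319 + (-19 + 19 - 16*19) = 957*sqrt(21) + (-19 + 19 - 304) = 957*sqrt(21) - 304 = -304 + 957*sqrt(21)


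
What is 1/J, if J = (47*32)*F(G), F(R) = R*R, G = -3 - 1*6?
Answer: 1/121824 ≈ 8.2086e-6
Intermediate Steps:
G = -9 (G = -3 - 6 = -9)
F(R) = R**2
J = 121824 (J = (47*32)*(-9)**2 = 1504*81 = 121824)
1/J = 1/121824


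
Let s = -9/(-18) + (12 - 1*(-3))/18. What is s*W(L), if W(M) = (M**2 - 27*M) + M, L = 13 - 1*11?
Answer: -64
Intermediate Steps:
L = 2 (L = 13 - 11 = 2)
W(M) = M**2 - 26*M
s = 4/3 (s = -9*(-1/18) + (12 + 3)*(1/18) = 1/2 + 15*(1/18) = 1/2 + 5/6 = 4/3 ≈ 1.3333)
s*W(L) = 4*(2*(-26 + 2))/3 = 4*(2*(-24))/3 = (4/3)*(-48) = -64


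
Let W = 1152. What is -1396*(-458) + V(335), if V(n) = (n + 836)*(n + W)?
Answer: 2380645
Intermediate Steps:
V(n) = (836 + n)*(1152 + n) (V(n) = (n + 836)*(n + 1152) = (836 + n)*(1152 + n))
-1396*(-458) + V(335) = -1396*(-458) + (963072 + 335² + 1988*335) = 639368 + (963072 + 112225 + 665980) = 639368 + 1741277 = 2380645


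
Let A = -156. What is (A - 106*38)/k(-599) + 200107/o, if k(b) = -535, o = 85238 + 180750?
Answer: 1219951037/142303580 ≈ 8.5729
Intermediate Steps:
o = 265988
(A - 106*38)/k(-599) + 200107/o = (-156 - 106*38)/(-535) + 200107/265988 = (-156 - 4028)*(-1/535) + 200107*(1/265988) = -4184*(-1/535) + 200107/265988 = 4184/535 + 200107/265988 = 1219951037/142303580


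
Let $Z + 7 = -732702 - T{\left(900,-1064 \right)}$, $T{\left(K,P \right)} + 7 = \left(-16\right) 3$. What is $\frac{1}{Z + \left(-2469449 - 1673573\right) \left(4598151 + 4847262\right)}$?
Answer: $- \frac{1}{39132554590740} \approx -2.5554 \cdot 10^{-14}$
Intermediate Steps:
$T{\left(K,P \right)} = -55$ ($T{\left(K,P \right)} = -7 - 48 = -55$)
$Z = -732654$ ($Z = -7 - 732647 = -732654$)
$\frac{1}{Z + \left(-2469449 - 1673573\right) \left(4598151 + 4847262\right)} = \frac{1}{-732654 + \left(-2469449 - 1673573\right) \left(4598151 + 4847262\right)} = \frac{1}{-732654 - 39132553858086} = \frac{1}{-39132554590740} = - \frac{1}{39132554590740}$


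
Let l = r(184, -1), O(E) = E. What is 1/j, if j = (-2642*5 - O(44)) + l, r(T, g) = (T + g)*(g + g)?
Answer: -1/13620 ≈ -7.3421e-5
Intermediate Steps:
r(T, g) = 2*g*(T + g) (r(T, g) = (T + g)*(2*g) = 2*g*(T + g))
l = -366 (l = 2*(-1)*(184 - 1) = 2*(-1)*183 = -366)
j = -13620 (j = (-2642*5 - 1*44) - 366 = (-1*13210 - 44) - 366 = (-13210 - 44) - 366 = -13254 - 366 = -13620)
1/j = 1/(-13620) = -1/13620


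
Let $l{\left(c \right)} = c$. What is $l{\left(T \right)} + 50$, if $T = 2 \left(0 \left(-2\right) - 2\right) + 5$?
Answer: $51$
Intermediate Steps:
$T = 1$ ($T = 2 \left(0 - 2\right) + 5 = 2 \left(-2\right) + 5 = -4 + 5 = 1$)
$l{\left(T \right)} + 50 = 1 + 50 = 51$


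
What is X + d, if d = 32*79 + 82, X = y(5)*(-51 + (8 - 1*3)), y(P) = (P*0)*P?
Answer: 2610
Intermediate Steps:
y(P) = 0 (y(P) = 0*P = 0)
X = 0 (X = 0*(-51 + (8 - 1*3)) = 0*(-51 + (8 - 3)) = 0*(-51 + 5) = 0*(-46) = 0)
d = 2610 (d = 2528 + 82 = 2610)
X + d = 0 + 2610 = 2610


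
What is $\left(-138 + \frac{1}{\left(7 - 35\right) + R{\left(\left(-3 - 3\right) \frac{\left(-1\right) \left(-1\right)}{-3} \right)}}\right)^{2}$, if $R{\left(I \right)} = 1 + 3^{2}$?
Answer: $\frac{6175225}{324} \approx 19059.0$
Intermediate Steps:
$R{\left(I \right)} = 10$ ($R{\left(I \right)} = 1 + 9 = 10$)
$\left(-138 + \frac{1}{\left(7 - 35\right) + R{\left(\left(-3 - 3\right) \frac{\left(-1\right) \left(-1\right)}{-3} \right)}}\right)^{2} = \left(-138 + \frac{1}{\left(7 - 35\right) + 10}\right)^{2} = \left(-138 + \frac{1}{-28 + 10}\right)^{2} = \left(-138 + \frac{1}{-18}\right)^{2} = \left(-138 - \frac{1}{18}\right)^{2} = \left(- \frac{2485}{18}\right)^{2} = \frac{6175225}{324}$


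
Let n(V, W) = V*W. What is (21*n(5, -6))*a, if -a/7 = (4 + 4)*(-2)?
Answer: -70560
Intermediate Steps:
a = 112 (a = -7*(4 + 4)*(-2) = -56*(-2) = -7*(-16) = 112)
(21*n(5, -6))*a = (21*(5*(-6)))*112 = (21*(-30))*112 = -630*112 = -70560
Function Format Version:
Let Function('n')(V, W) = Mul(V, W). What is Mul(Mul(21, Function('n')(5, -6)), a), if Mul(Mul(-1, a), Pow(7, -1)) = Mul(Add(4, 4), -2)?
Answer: -70560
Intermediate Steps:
a = 112 (a = Mul(-7, Mul(Add(4, 4), -2)) = Mul(-7, Mul(8, -2)) = Mul(-7, -16) = 112)
Mul(Mul(21, Function('n')(5, -6)), a) = Mul(Mul(21, Mul(5, -6)), 112) = Mul(Mul(21, -30), 112) = Mul(-630, 112) = -70560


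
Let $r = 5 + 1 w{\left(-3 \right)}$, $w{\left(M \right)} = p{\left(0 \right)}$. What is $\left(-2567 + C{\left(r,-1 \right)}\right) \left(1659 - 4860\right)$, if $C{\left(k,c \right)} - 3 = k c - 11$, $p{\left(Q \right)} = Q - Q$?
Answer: $8258580$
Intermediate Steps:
$p{\left(Q \right)} = 0$
$w{\left(M \right)} = 0$
$r = 5$ ($r = 5 + 1 \cdot 0 = 5 + 0 = 5$)
$C{\left(k,c \right)} = -8 + c k$ ($C{\left(k,c \right)} = 3 + \left(k c - 11\right) = 3 + \left(c k - 11\right) = 3 + \left(-11 + c k\right) = -8 + c k$)
$\left(-2567 + C{\left(r,-1 \right)}\right) \left(1659 - 4860\right) = \left(-2567 - 13\right) \left(1659 - 4860\right) = \left(-2567 - 13\right) \left(-3201\right) = \left(-2580\right) \left(-3201\right) = 8258580$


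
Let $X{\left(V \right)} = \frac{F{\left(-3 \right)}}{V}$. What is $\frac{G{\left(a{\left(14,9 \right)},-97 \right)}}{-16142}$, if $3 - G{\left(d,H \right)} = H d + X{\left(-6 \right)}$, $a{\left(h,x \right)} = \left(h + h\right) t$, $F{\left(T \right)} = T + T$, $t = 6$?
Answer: $- \frac{8149}{8071} \approx -1.0097$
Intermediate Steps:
$F{\left(T \right)} = 2 T$
$a{\left(h,x \right)} = 12 h$ ($a{\left(h,x \right)} = \left(h + h\right) 6 = 2 h 6 = 12 h$)
$X{\left(V \right)} = - \frac{6}{V}$ ($X{\left(V \right)} = \frac{2 \left(-3\right)}{V} = - \frac{6}{V}$)
$G{\left(d,H \right)} = 2 - H d$ ($G{\left(d,H \right)} = 3 - \left(H d - \frac{6}{-6}\right) = 3 - \left(H d - -1\right) = 3 - \left(H d + 1\right) = 3 - \left(1 + H d\right) = 2 - H d$)
$\frac{G{\left(a{\left(14,9 \right)},-97 \right)}}{-16142} = \frac{2 - - 97 \cdot 12 \cdot 14}{-16142} = \left(2 - \left(-97\right) 168\right) \left(- \frac{1}{16142}\right) = \left(2 + 16296\right) \left(- \frac{1}{16142}\right) = 16298 \left(- \frac{1}{16142}\right) = - \frac{8149}{8071}$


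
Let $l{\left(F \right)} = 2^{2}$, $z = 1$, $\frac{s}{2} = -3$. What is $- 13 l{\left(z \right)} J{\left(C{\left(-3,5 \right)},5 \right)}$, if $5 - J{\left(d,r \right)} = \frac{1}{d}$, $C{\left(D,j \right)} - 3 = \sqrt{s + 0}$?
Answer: $\frac{52 \left(- 5 \sqrt{6} + 14 i\right)}{\sqrt{6} - 3 i} \approx -249.6 - 8.4916 i$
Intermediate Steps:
$s = -6$ ($s = 2 \left(-3\right) = -6$)
$C{\left(D,j \right)} = 3 + i \sqrt{6}$ ($C{\left(D,j \right)} = 3 + \sqrt{-6 + 0} = 3 + \sqrt{-6} = 3 + i \sqrt{6}$)
$l{\left(F \right)} = 4$
$J{\left(d,r \right)} = 5 - \frac{1}{d}$
$- 13 l{\left(z \right)} J{\left(C{\left(-3,5 \right)},5 \right)} = \left(-13\right) 4 \left(5 - \frac{1}{3 + i \sqrt{6}}\right) = - 52 \left(5 - \frac{1}{3 + i \sqrt{6}}\right) = -260 + \frac{52}{3 + i \sqrt{6}}$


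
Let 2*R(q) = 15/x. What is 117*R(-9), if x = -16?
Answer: -1755/32 ≈ -54.844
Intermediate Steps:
R(q) = -15/32 (R(q) = (15/(-16))/2 = (15*(-1/16))/2 = (½)*(-15/16) = -15/32)
117*R(-9) = 117*(-15/32) = -1755/32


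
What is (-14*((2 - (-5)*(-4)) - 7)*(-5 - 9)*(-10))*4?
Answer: 196000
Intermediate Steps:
(-14*((2 - (-5)*(-4)) - 7)*(-5 - 9)*(-10))*4 = (-14*((2 - 1*20) - 7)*(-14)*(-10))*4 = (-14*((2 - 20) - 7)*(-14)*(-10))*4 = (-14*(-18 - 7)*(-14)*(-10))*4 = (-(-350)*(-14)*(-10))*4 = (-14*350*(-10))*4 = -4900*(-10)*4 = 49000*4 = 196000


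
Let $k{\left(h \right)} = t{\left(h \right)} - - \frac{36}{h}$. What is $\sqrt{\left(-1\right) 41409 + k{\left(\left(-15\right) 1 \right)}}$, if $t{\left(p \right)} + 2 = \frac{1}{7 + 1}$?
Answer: $\frac{9 i \sqrt{204510}}{20} \approx 203.5 i$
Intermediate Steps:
$t{\left(p \right)} = - \frac{15}{8}$ ($t{\left(p \right)} = -2 + \frac{1}{7 + 1} = -2 + \frac{1}{8} = - \frac{15}{8}$)
$k{\left(h \right)} = - \frac{15}{8} + \frac{36}{h}$ ($k{\left(h \right)} = - \frac{15}{8} - - \frac{36}{h} = - \frac{15}{8} + \frac{36}{h}$)
$\sqrt{\left(-1\right) 41409 + k{\left(\left(-15\right) 1 \right)}} = \sqrt{\left(-1\right) 41409 + \left(- \frac{15}{8} + \frac{36}{\left(-15\right) 1}\right)} = \sqrt{-41409 + \left(- \frac{15}{8} + \frac{36}{-15}\right)} = \sqrt{-41409 + \left(- \frac{15}{8} + 36 \left(- \frac{1}{15}\right)\right)} = \sqrt{-41409 - \frac{171}{40}} = \sqrt{- \frac{1656531}{40}} = \frac{9 i \sqrt{204510}}{20}$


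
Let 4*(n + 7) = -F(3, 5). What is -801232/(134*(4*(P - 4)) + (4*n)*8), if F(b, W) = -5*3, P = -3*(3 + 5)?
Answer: 100154/1889 ≈ 53.020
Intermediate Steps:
P = -24 (P = -3*8 = -24)
F(b, W) = -15
n = -13/4 (n = -7 + (-1*(-15))/4 = -7 + (1/4)*15 = -7 + 15/4 = -13/4 ≈ -3.2500)
-801232/(134*(4*(P - 4)) + (4*n)*8) = -801232/(134*(4*(-24 - 4)) + (4*(-13/4))*8) = -801232/(134*(4*(-28)) - 13*8) = -801232/(134*(-112) - 104) = -801232/(-15008 - 104) = -801232/(-15112) = -801232*(-1/15112) = 100154/1889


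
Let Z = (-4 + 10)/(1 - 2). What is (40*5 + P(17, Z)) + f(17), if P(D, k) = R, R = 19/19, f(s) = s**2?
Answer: 490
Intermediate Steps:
Z = -6 (Z = 6/(-1) = 6*(-1) = -6)
R = 1 (R = 19*(1/19) = 1)
P(D, k) = 1
(40*5 + P(17, Z)) + f(17) = (40*5 + 1) + 17**2 = (200 + 1) + 289 = 201 + 289 = 490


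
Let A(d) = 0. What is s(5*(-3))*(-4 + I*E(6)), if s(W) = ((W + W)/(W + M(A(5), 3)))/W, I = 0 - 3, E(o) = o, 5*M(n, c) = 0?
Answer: 44/15 ≈ 2.9333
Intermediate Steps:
M(n, c) = 0 (M(n, c) = (1/5)*0 = 0)
I = -3
s(W) = 2/W (s(W) = ((W + W)/(W + 0))/W = ((2*W)/W)/W = 2/W)
s(5*(-3))*(-4 + I*E(6)) = (2/((5*(-3))))*(-4 - 3*6) = (2/(-15))*(-4 - 18) = (2*(-1/15))*(-22) = -2/15*(-22) = 44/15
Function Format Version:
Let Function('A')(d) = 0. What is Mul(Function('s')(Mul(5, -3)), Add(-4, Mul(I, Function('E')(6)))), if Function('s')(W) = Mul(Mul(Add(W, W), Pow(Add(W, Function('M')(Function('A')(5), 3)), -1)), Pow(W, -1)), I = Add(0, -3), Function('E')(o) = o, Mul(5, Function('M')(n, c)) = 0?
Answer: Rational(44, 15) ≈ 2.9333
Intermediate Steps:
Function('M')(n, c) = 0 (Function('M')(n, c) = Mul(Rational(1, 5), 0) = 0)
I = -3
Function('s')(W) = Mul(2, Pow(W, -1)) (Function('s')(W) = Mul(Mul(Add(W, W), Pow(Add(W, 0), -1)), Pow(W, -1)) = Mul(Mul(Mul(2, W), Pow(W, -1)), Pow(W, -1)) = Mul(2, Pow(W, -1)))
Mul(Function('s')(Mul(5, -3)), Add(-4, Mul(I, Function('E')(6)))) = Mul(Mul(2, Pow(Mul(5, -3), -1)), Add(-4, Mul(-3, 6))) = Mul(Mul(2, Pow(-15, -1)), Add(-4, -18)) = Mul(Mul(2, Rational(-1, 15)), -22) = Mul(Rational(-2, 15), -22) = Rational(44, 15)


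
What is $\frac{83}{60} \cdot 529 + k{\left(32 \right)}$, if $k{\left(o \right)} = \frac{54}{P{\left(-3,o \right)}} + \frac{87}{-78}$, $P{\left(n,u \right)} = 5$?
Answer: $\frac{115669}{156} \approx 741.47$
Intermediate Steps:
$k{\left(o \right)} = \frac{1259}{130}$ ($k{\left(o \right)} = \frac{54}{5} + \frac{87}{-78} = 54 \cdot \frac{1}{5} + 87 \left(- \frac{1}{78}\right) = \frac{54}{5} - \frac{29}{26} = \frac{1259}{130}$)
$\frac{83}{60} \cdot 529 + k{\left(32 \right)} = \frac{83}{60} \cdot 529 + \frac{1259}{130} = \frac{43907}{60} + \frac{1259}{130} = \frac{115669}{156}$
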